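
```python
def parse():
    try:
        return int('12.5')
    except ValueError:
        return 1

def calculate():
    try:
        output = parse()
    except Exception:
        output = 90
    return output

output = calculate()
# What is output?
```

Step-by-step execution trace:
1. `calculate()` calls `parse()`.
2. In parse: `int('12.5')` raises ValueError; `except ValueError` catches it → returns 1.
3. In calculate: `output = parse()` → output = 1. No exception reaches calculate.
4. `except Exception` is skipped; calculate returns 1.
5. output = 1.
Result: 1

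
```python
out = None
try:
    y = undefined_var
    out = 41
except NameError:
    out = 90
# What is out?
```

Step-by-step execution trace:
1. `y = undefined_var` raises NameError.
2. `out = 41` is not reached.
3. `except NameError` matches → out = 90.
Result: 90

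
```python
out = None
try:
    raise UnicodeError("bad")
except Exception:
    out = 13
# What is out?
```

Step-by-step execution trace:
1. `raise UnicodeError(...)` raises UnicodeError.
2. `except Exception` matches (UnicodeError is a subclass of Exception) → out = 13.
Result: 13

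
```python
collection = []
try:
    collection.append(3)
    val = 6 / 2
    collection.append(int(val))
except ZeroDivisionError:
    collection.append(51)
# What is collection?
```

Step-by-step execution trace:
1. try: `collection.append(3)` → collection = [3].
2. `val = 6 / 2` → val = 3.0. No exception raised.
3. `collection.append(int(val))` → collection = [3, 3].
4. `except ZeroDivisionError` is skipped (no exception was raised).
Result: [3, 3]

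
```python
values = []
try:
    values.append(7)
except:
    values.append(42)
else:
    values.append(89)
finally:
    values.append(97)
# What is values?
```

Step-by-step execution trace:
1. try: `values.append(7)` → values = [7]. No exception raised.
2. `except` is skipped.
3. `else` runs: `values.append(89)` → values = [7, 89].
4. `finally` always runs: `values.append(97)` → values = [7, 89, 97].
Result: [7, 89, 97]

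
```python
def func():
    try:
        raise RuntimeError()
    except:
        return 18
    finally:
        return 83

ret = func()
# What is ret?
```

Step-by-step execution trace:
1. `func()` enters try: `raise RuntimeError()` raises RuntimeError.
2. bare `except` matches → `return 18` sets pending return value 18.
3. Before returning, `finally: return 83` runs and overrides the pending return.
4. func() returns 83 → ret = 83.
Result: 83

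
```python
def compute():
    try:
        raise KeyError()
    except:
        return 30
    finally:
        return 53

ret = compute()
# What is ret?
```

Step-by-step execution trace:
1. `compute()` enters try: `raise KeyError()` raises KeyError.
2. bare `except` matches → `return 30` sets pending return value 30.
3. Before returning, `finally: return 53` runs and overrides the pending return.
4. compute() returns 53 → ret = 53.
Result: 53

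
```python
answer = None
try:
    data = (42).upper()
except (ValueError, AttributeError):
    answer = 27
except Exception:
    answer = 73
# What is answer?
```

Step-by-step execution trace:
1. `data = (42).upper()` raises AttributeError.
2. `except (ValueError, AttributeError)` matches (AttributeError is in the tuple) → answer = 27.
3. `except Exception` is not reached.
Result: 27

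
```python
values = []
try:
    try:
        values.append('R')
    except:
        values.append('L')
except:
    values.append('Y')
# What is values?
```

Step-by-step execution trace:
1. Inner try: `values.append('R')` → values = ['R']. No exception raised.
2. Inner `except` is skipped.
3. Inner try completes normally; outer `except` is skipped.
Result: ['R']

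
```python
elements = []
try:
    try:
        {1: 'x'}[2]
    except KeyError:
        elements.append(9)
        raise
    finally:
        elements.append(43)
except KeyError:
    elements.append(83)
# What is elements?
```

Step-by-step execution trace:
1. Inner try: `{1: 'x'}[2]` raises KeyError.
2. Inner `except KeyError` matches → `elements.append(9)` → elements = [9].
3. bare `raise` re-raises KeyError.
4. Inner `finally` runs during unwinding: `elements.append(43)` → elements = [9, 43].
5. Outer `except KeyError` matches → `elements.append(83)` → elements = [9, 43, 83].
Result: [9, 43, 83]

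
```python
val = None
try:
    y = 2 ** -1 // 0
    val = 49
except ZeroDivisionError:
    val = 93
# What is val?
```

Step-by-step execution trace:
1. `y = 2 ** -1 // 0` raises ZeroDivisionError.
2. `val = 49` is not reached.
3. `except ZeroDivisionError` matches → val = 93.
Result: 93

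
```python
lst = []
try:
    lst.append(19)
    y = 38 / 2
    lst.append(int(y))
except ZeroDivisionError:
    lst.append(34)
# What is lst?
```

Step-by-step execution trace:
1. try: `lst.append(19)` → lst = [19].
2. `y = 38 / 2` → y = 19.0. No exception raised.
3. `lst.append(int(y))` → lst = [19, 19].
4. `except ZeroDivisionError` is skipped (no exception was raised).
Result: [19, 19]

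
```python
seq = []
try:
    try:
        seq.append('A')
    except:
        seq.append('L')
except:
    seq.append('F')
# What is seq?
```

Step-by-step execution trace:
1. Inner try: `seq.append('A')` → seq = ['A']. No exception raised.
2. Inner `except` is skipped.
3. Inner try completes normally; outer `except` is skipped.
Result: ['A']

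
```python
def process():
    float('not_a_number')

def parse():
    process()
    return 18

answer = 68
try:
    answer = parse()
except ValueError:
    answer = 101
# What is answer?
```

Step-by-step execution trace:
1. answer starts at 68.
2. try: `parse()` calls `process()`.
3. `process()` evaluates `float('not_a_number')`, which raises ValueError; it propagates through parse (uncaught).
4. `return 18` in parse is not reached; the assignment to answer does not complete.
5. `except ValueError` matches → answer = 101.
Result: 101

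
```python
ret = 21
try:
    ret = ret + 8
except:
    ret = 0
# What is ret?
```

Step-by-step execution trace:
1. ret starts at 21.
2. try: `ret = ret + 8` → ret = 29. No exception raised.
3. `except` is skipped.
Result: 29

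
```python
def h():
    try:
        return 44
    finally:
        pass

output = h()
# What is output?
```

Step-by-step execution trace:
1. `h()` enters try: `return 44` sets pending return value 44.
2. Before returning, `finally: pass` runs (no effect).
3. h() returns 44 → output = 44.
Result: 44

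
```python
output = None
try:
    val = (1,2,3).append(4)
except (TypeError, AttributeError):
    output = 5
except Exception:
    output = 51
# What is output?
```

Step-by-step execution trace:
1. `val = (1,2,3).append(4)` raises AttributeError.
2. `except (TypeError, AttributeError)` matches (AttributeError is in the tuple) → output = 5.
3. `except Exception` is not reached.
Result: 5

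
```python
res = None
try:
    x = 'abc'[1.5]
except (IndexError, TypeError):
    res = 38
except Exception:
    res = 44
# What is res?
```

Step-by-step execution trace:
1. `x = 'abc'[1.5]` raises TypeError.
2. `except (IndexError, TypeError)` matches (TypeError is in the tuple) → res = 38.
3. `except Exception` is not reached.
Result: 38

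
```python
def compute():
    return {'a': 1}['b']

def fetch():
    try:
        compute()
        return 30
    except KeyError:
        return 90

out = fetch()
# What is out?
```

Step-by-step execution trace:
1. `fetch()` calls `compute()`.
2. `compute()` evaluates `{'a': 1}['b']`, which raises KeyError; it propagates to the caller.
3. `return 30` is not reached.
4. `except KeyError` in fetch matches → returns 90.
5. out = 90.
Result: 90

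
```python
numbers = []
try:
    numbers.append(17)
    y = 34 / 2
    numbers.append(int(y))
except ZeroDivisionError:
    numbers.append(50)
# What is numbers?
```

Step-by-step execution trace:
1. try: `numbers.append(17)` → numbers = [17].
2. `y = 34 / 2` → y = 17.0. No exception raised.
3. `numbers.append(int(y))` → numbers = [17, 17].
4. `except ZeroDivisionError` is skipped (no exception was raised).
Result: [17, 17]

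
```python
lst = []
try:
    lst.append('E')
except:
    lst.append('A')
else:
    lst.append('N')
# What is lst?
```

Step-by-step execution trace:
1. try: `lst.append('E')` → lst = ['E']. No exception raised.
2. `except` is skipped.
3. `else` runs (try completed without exception): `lst.append('N')` → lst = ['E', 'N'].
Result: ['E', 'N']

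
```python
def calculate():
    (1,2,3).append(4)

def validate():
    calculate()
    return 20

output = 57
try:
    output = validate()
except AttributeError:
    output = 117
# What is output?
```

Step-by-step execution trace:
1. output starts at 57.
2. try: `validate()` calls `calculate()`.
3. `calculate()` evaluates `(1,2,3).append(4)`, which raises AttributeError; it propagates through validate (uncaught).
4. `return 20` in validate is not reached; the assignment to output does not complete.
5. `except AttributeError` matches → output = 117.
Result: 117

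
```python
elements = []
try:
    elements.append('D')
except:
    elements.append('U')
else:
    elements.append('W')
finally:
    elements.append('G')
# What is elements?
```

Step-by-step execution trace:
1. try: `elements.append('D')` → elements = ['D']. No exception raised.
2. `except` is skipped.
3. `else` runs: `elements.append('W')` → elements = ['D', 'W'].
4. `finally` always runs: `elements.append('G')` → elements = ['D', 'W', 'G'].
Result: ['D', 'W', 'G']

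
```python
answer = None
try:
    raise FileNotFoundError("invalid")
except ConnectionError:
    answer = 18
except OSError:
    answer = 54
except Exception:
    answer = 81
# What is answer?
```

Step-by-step execution trace:
1. `raise FileNotFoundError(...)` raises FileNotFoundError.
2. `except ConnectionError` does not match (FileNotFoundError is not a subclass of ConnectionError); skipped.
3. `except OSError` matches (FileNotFoundError is a subclass of OSError) → answer = 54.
4. `except Exception` is not reached.
Result: 54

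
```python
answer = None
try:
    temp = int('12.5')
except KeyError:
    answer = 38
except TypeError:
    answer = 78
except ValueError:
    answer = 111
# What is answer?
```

Step-by-step execution trace:
1. `temp = int('12.5')` raises ValueError.
2. `except KeyError` does not match ValueError; skipped.
3. `except TypeError` does not match ValueError; skipped.
4. `except ValueError` matches → answer = 111.
Result: 111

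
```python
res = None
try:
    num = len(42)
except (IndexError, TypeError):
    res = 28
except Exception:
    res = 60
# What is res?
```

Step-by-step execution trace:
1. `num = len(42)` raises TypeError.
2. `except (IndexError, TypeError)` matches (TypeError is in the tuple) → res = 28.
3. `except Exception` is not reached.
Result: 28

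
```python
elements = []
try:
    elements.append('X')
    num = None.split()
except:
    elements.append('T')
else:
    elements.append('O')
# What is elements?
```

Step-by-step execution trace:
1. try: `elements.append('X')` → elements = ['X'].
2. `num = None.split()` raises AttributeError.
3. bare `except` matches → `elements.append('T')` → elements = ['X', 'T'].
4. `else` is skipped (an exception was raised).
Result: ['X', 'T']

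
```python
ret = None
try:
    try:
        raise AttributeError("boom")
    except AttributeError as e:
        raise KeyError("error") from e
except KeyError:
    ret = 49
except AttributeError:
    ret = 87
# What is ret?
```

Step-by-step execution trace:
1. Inner try raises AttributeError; inner `except AttributeError as e` catches it.
2. `raise KeyError(...) from e` raises KeyError (AttributeError is attached as __cause__, but only KeyError is active).
3. Outer `except KeyError` matches → ret = 49.
4. `except AttributeError` is not reached.
Result: 49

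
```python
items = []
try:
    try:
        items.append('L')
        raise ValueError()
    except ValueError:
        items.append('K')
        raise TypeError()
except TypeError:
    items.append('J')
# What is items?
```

Step-by-step execution trace:
1. Inner try: `items.append('L')` → items = ['L'].
2. `raise ValueError()` raises ValueError.
3. Inner `except ValueError` matches → `items.append('K')` → items = ['L', 'K'].
4. `raise TypeError()` raises TypeError; propagates to outer try.
5. Outer `except TypeError` matches → `items.append('J')` → items = ['L', 'K', 'J'].
Result: ['L', 'K', 'J']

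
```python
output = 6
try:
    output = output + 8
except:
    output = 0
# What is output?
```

Step-by-step execution trace:
1. output starts at 6.
2. try: `output = output + 8` → output = 14. No exception raised.
3. `except` is skipped.
Result: 14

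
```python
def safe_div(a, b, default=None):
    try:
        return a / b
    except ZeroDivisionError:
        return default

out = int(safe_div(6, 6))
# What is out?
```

Step-by-step execution trace:
1. `safe_div(6, 6)` enters try: `return 6 / 6` → returns 1.0. No exception raised.
2. `except ZeroDivisionError` is skipped.
3. `int(1.0)` → 1 → out = 1.
Result: 1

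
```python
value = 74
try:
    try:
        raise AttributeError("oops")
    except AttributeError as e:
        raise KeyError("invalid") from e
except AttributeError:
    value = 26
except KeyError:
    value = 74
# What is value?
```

Step-by-step execution trace:
1. Inner try raises AttributeError; inner `except AttributeError as e` catches it.
2. `raise KeyError(...) from e` raises KeyError (AttributeError is attached as __cause__, but only KeyError is active).
3. Outer `except AttributeError` does not match KeyError; skipped.
4. Outer `except KeyError` matches → value = 74.
Result: 74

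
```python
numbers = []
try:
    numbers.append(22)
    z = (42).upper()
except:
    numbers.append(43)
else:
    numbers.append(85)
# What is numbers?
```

Step-by-step execution trace:
1. try: `numbers.append(22)` → numbers = [22].
2. `z = (42).upper()` raises AttributeError.
3. bare `except` matches → `numbers.append(43)` → numbers = [22, 43].
4. `else` is skipped (an exception was raised).
Result: [22, 43]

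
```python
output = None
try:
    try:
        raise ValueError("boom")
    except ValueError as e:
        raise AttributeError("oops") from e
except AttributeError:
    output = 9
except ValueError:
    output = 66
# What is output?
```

Step-by-step execution trace:
1. Inner try raises ValueError; inner `except ValueError as e` catches it.
2. `raise AttributeError(...) from e` raises AttributeError (ValueError is attached as __cause__, but only AttributeError is active).
3. Outer `except AttributeError` matches → output = 9.
4. `except ValueError` is not reached.
Result: 9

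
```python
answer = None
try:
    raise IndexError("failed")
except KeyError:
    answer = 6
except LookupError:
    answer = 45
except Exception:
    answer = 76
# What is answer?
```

Step-by-step execution trace:
1. `raise IndexError(...)` raises IndexError.
2. `except KeyError` does not match (IndexError is not a subclass of KeyError); skipped.
3. `except LookupError` matches (IndexError is a subclass of LookupError) → answer = 45.
4. `except Exception` is not reached.
Result: 45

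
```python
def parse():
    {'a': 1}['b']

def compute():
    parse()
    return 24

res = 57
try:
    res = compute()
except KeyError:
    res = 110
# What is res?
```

Step-by-step execution trace:
1. res starts at 57.
2. try: `compute()` calls `parse()`.
3. `parse()` evaluates `{'a': 1}['b']`, which raises KeyError; it propagates through compute (uncaught).
4. `return 24` in compute is not reached; the assignment to res does not complete.
5. `except KeyError` matches → res = 110.
Result: 110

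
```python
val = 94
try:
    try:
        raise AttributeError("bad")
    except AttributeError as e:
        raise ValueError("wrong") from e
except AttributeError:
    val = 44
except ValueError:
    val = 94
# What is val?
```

Step-by-step execution trace:
1. Inner try raises AttributeError; inner `except AttributeError as e` catches it.
2. `raise ValueError(...) from e` raises ValueError (AttributeError is attached as __cause__, but only ValueError is active).
3. Outer `except AttributeError` does not match ValueError; skipped.
4. Outer `except ValueError` matches → val = 94.
Result: 94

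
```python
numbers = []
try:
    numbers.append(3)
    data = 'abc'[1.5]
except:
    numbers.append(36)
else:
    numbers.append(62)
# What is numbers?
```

Step-by-step execution trace:
1. try: `numbers.append(3)` → numbers = [3].
2. `data = 'abc'[1.5]` raises TypeError.
3. bare `except` matches → `numbers.append(36)` → numbers = [3, 36].
4. `else` is skipped (an exception was raised).
Result: [3, 36]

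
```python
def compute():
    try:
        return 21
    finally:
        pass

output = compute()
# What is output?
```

Step-by-step execution trace:
1. `compute()` enters try: `return 21` sets pending return value 21.
2. Before returning, `finally: pass` runs (no effect).
3. compute() returns 21 → output = 21.
Result: 21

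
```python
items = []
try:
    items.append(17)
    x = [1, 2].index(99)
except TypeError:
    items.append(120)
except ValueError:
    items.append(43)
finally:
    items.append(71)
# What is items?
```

Step-by-step execution trace:
1. try: `items.append(17)` → items = [17].
2. `x = [1, 2].index(99)` raises ValueError.
3. `except TypeError` does not match ValueError; skipped.
4. `except ValueError` matches → `items.append(43)` → items = [17, 43].
5. finally always runs: `items.append(71)` → items = [17, 43, 71].
Result: [17, 43, 71]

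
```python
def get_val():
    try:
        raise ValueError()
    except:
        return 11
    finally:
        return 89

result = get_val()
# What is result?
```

Step-by-step execution trace:
1. `get_val()` enters try: `raise ValueError()` raises ValueError.
2. bare `except` matches → `return 11` sets pending return value 11.
3. Before returning, `finally: return 89` runs and overrides the pending return.
4. get_val() returns 89 → result = 89.
Result: 89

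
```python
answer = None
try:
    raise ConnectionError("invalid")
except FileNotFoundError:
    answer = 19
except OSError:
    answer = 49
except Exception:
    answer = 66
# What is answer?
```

Step-by-step execution trace:
1. `raise ConnectionError(...)` raises ConnectionError.
2. `except FileNotFoundError` does not match (ConnectionError is not a subclass of FileNotFoundError); skipped.
3. `except OSError` matches (ConnectionError is a subclass of OSError) → answer = 49.
4. `except Exception` is not reached.
Result: 49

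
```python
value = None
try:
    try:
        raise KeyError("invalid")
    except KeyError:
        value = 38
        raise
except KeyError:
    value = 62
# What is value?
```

Step-by-step execution trace:
1. Inner try: `raise KeyError("invalid")` raises KeyError.
2. Inner `except KeyError` matches → value = 38.
3. bare `raise` re-raises the same KeyError.
4. Outer `except KeyError` matches → value = 62.
Result: 62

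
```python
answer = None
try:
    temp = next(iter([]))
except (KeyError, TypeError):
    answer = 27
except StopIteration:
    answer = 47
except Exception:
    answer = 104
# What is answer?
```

Step-by-step execution trace:
1. `temp = next(iter([]))` raises StopIteration.
2. `except (KeyError, TypeError)` does not match StopIteration; skipped.
3. `except StopIteration` matches (exact type match) → answer = 47.
4. `except Exception` is not reached.
Result: 47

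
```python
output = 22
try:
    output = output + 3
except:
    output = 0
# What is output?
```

Step-by-step execution trace:
1. output starts at 22.
2. try: `output = output + 3` → output = 25. No exception raised.
3. `except` is skipped.
Result: 25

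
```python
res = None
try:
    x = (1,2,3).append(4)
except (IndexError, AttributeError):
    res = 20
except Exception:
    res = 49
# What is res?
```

Step-by-step execution trace:
1. `x = (1,2,3).append(4)` raises AttributeError.
2. `except (IndexError, AttributeError)` matches (AttributeError is in the tuple) → res = 20.
3. `except Exception` is not reached.
Result: 20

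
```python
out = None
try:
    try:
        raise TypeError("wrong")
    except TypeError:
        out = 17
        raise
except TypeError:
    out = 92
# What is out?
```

Step-by-step execution trace:
1. Inner try: `raise TypeError("wrong")` raises TypeError.
2. Inner `except TypeError` matches → out = 17.
3. bare `raise` re-raises the same TypeError.
4. Outer `except TypeError` matches → out = 92.
Result: 92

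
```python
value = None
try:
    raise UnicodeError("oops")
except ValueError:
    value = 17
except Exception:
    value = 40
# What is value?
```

Step-by-step execution trace:
1. `raise UnicodeError(...)` raises UnicodeError.
2. `except ValueError` matches (UnicodeError is a subclass of ValueError) → value = 17.
3. `except Exception` is not reached.
Result: 17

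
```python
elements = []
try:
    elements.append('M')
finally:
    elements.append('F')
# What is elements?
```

Step-by-step execution trace:
1. try: `elements.append('M')` → elements = ['M'].
2. The try body completes without raising.
3. finally always runs: `elements.append('F')` → elements = ['M', 'F'].
Result: ['M', 'F']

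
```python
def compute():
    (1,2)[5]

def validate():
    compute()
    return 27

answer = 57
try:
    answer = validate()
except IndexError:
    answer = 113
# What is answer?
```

Step-by-step execution trace:
1. answer starts at 57.
2. try: `validate()` calls `compute()`.
3. `compute()` evaluates `(1,2)[5]`, which raises IndexError; it propagates through validate (uncaught).
4. `return 27` in validate is not reached; the assignment to answer does not complete.
5. `except IndexError` matches → answer = 113.
Result: 113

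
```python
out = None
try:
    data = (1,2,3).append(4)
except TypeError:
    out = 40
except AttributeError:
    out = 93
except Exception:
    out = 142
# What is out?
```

Step-by-step execution trace:
1. `data = (1,2,3).append(4)` raises AttributeError.
2. `except TypeError` does not match AttributeError; skipped.
3. `except AttributeError` matches → out = 93.
4. Remaining except clauses are skipped.
Result: 93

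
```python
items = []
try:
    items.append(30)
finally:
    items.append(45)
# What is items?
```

Step-by-step execution trace:
1. try: `items.append(30)` → items = [30].
2. The try body completes without raising.
3. finally always runs: `items.append(45)` → items = [30, 45].
Result: [30, 45]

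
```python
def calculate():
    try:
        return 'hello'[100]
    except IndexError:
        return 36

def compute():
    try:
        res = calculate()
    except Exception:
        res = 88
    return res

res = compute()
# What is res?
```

Step-by-step execution trace:
1. `compute()` calls `calculate()`.
2. In calculate: `'hello'[100]` raises IndexError; `except IndexError` catches it → returns 36.
3. In compute: `res = calculate()` → res = 36. No exception reaches compute.
4. `except Exception` is skipped; compute returns 36.
5. res = 36.
Result: 36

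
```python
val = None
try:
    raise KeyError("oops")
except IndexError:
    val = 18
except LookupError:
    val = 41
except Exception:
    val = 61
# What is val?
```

Step-by-step execution trace:
1. `raise KeyError(...)` raises KeyError.
2. `except IndexError` does not match (KeyError is not a subclass of IndexError); skipped.
3. `except LookupError` matches (KeyError is a subclass of LookupError) → val = 41.
4. `except Exception` is not reached.
Result: 41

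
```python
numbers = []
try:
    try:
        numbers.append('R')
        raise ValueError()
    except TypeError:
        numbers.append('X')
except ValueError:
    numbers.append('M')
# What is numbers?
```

Step-by-step execution trace:
1. Inner try: `numbers.append('R')` → numbers = ['R'].
2. `raise ValueError()` raises ValueError.
3. Inner `except TypeError` does not match ValueError; exception propagates to outer try.
4. Outer `except ValueError` matches → `numbers.append('M')` → numbers = ['R', 'M'].
Result: ['R', 'M']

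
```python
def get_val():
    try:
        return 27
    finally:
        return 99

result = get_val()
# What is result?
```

Step-by-step execution trace:
1. `get_val()` enters try: `return 27` sets pending return value 27.
2. Before returning, `finally: return 99` runs and overrides the pending return.
3. get_val() returns 99 → result = 99.
Result: 99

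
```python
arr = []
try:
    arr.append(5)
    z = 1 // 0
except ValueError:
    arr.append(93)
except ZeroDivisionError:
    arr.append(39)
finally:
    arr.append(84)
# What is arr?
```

Step-by-step execution trace:
1. try: `arr.append(5)` → arr = [5].
2. `z = 1 // 0` raises ZeroDivisionError.
3. `except ValueError` does not match ZeroDivisionError; skipped.
4. `except ZeroDivisionError` matches → `arr.append(39)` → arr = [5, 39].
5. finally always runs: `arr.append(84)` → arr = [5, 39, 84].
Result: [5, 39, 84]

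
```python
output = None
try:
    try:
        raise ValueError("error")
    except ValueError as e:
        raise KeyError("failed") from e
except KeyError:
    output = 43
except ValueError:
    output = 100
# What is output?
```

Step-by-step execution trace:
1. Inner try raises ValueError; inner `except ValueError as e` catches it.
2. `raise KeyError(...) from e` raises KeyError (ValueError is attached as __cause__, but only KeyError is active).
3. Outer `except KeyError` matches → output = 43.
4. `except ValueError` is not reached.
Result: 43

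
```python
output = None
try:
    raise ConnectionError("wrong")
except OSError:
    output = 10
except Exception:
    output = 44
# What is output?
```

Step-by-step execution trace:
1. `raise ConnectionError(...)` raises ConnectionError.
2. `except OSError` matches (ConnectionError is a subclass of OSError) → output = 10.
3. `except Exception` is not reached.
Result: 10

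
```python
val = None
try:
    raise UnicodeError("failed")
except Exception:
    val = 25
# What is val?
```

Step-by-step execution trace:
1. `raise UnicodeError(...)` raises UnicodeError.
2. `except Exception` matches (UnicodeError is a subclass of Exception) → val = 25.
Result: 25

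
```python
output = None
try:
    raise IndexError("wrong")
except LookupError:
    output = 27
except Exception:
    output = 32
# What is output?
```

Step-by-step execution trace:
1. `raise IndexError(...)` raises IndexError.
2. `except LookupError` matches (IndexError is a subclass of LookupError) → output = 27.
3. `except Exception` is not reached.
Result: 27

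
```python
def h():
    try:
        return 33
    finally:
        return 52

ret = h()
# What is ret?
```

Step-by-step execution trace:
1. `h()` enters try: `return 33` sets pending return value 33.
2. Before returning, `finally: return 52` runs and overrides the pending return.
3. h() returns 52 → ret = 52.
Result: 52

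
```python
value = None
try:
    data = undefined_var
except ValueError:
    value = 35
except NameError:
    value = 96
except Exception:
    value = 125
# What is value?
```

Step-by-step execution trace:
1. `data = undefined_var` raises NameError.
2. `except ValueError` does not match NameError; skipped.
3. `except NameError` matches → value = 96.
4. Remaining except clauses are skipped.
Result: 96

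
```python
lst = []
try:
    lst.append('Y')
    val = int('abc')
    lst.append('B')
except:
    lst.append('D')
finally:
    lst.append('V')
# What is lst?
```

Step-by-step execution trace:
1. try: `lst.append('Y')` → lst = ['Y'].
2. `val = int('abc')` raises ValueError; `lst.append('B')` is not reached.
3. bare `except` matches → `lst.append('D')` → lst = ['Y', 'D'].
4. finally always runs: `lst.append('V')` → lst = ['Y', 'D', 'V'].
Result: ['Y', 'D', 'V']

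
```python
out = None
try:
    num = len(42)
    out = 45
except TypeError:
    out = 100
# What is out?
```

Step-by-step execution trace:
1. `num = len(42)` raises TypeError.
2. `out = 45` is not reached.
3. `except TypeError` matches → out = 100.
Result: 100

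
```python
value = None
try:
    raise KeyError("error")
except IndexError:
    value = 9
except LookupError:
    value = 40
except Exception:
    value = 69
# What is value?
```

Step-by-step execution trace:
1. `raise KeyError(...)` raises KeyError.
2. `except IndexError` does not match (KeyError is not a subclass of IndexError); skipped.
3. `except LookupError` matches (KeyError is a subclass of LookupError) → value = 40.
4. `except Exception` is not reached.
Result: 40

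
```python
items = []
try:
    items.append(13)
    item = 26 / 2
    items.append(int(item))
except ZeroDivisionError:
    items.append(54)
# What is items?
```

Step-by-step execution trace:
1. try: `items.append(13)` → items = [13].
2. `item = 26 / 2` → item = 13.0. No exception raised.
3. `items.append(int(item))` → items = [13, 13].
4. `except ZeroDivisionError` is skipped (no exception was raised).
Result: [13, 13]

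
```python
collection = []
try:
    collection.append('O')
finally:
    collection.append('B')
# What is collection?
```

Step-by-step execution trace:
1. try: `collection.append('O')` → collection = ['O'].
2. The try body completes without raising.
3. finally always runs: `collection.append('B')` → collection = ['O', 'B'].
Result: ['O', 'B']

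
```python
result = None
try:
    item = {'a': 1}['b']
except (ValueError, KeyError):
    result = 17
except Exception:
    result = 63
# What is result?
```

Step-by-step execution trace:
1. `item = {'a': 1}['b']` raises KeyError.
2. `except (ValueError, KeyError)` matches (KeyError is in the tuple) → result = 17.
3. `except Exception` is not reached.
Result: 17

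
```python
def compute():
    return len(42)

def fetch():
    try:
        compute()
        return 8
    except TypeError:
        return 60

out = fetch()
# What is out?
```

Step-by-step execution trace:
1. `fetch()` calls `compute()`.
2. `compute()` evaluates `len(42)`, which raises TypeError; it propagates to the caller.
3. `return 8` is not reached.
4. `except TypeError` in fetch matches → returns 60.
5. out = 60.
Result: 60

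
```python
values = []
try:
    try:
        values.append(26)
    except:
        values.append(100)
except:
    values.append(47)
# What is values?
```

Step-by-step execution trace:
1. Inner try: `values.append(26)` → values = [26]. No exception raised.
2. Inner `except` is skipped.
3. Inner try completes normally; outer `except` is skipped.
Result: [26]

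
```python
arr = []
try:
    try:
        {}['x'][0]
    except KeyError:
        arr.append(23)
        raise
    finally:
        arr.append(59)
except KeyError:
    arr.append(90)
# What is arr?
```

Step-by-step execution trace:
1. Inner try: `{}['x'][0]` raises KeyError.
2. Inner `except KeyError` matches → `arr.append(23)` → arr = [23].
3. bare `raise` re-raises KeyError.
4. Inner `finally` runs during unwinding: `arr.append(59)` → arr = [23, 59].
5. Outer `except KeyError` matches → `arr.append(90)` → arr = [23, 59, 90].
Result: [23, 59, 90]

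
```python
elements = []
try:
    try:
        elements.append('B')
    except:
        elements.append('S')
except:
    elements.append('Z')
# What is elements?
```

Step-by-step execution trace:
1. Inner try: `elements.append('B')` → elements = ['B']. No exception raised.
2. Inner `except` is skipped.
3. Inner try completes normally; outer `except` is skipped.
Result: ['B']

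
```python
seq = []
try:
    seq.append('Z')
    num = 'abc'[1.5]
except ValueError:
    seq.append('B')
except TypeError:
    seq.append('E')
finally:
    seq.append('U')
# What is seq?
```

Step-by-step execution trace:
1. try: `seq.append('Z')` → seq = ['Z'].
2. `num = 'abc'[1.5]` raises TypeError.
3. `except ValueError` does not match TypeError; skipped.
4. `except TypeError` matches → `seq.append('E')` → seq = ['Z', 'E'].
5. finally always runs: `seq.append('U')` → seq = ['Z', 'E', 'U'].
Result: ['Z', 'E', 'U']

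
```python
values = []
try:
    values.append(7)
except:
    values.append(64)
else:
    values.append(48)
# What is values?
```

Step-by-step execution trace:
1. try: `values.append(7)` → values = [7]. No exception raised.
2. `except` is skipped.
3. `else` runs (try completed without exception): `values.append(48)` → values = [7, 48].
Result: [7, 48]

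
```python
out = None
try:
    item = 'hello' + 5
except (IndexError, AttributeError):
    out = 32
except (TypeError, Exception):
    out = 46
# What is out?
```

Step-by-step execution trace:
1. `item = 'hello' + 5` raises TypeError.
2. `except (IndexError, AttributeError)` does not match TypeError; skipped.
3. `except (TypeError, Exception)` matches (TypeError is in the tuple) → out = 46.
Result: 46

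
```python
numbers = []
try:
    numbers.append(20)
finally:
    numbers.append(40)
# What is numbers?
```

Step-by-step execution trace:
1. try: `numbers.append(20)` → numbers = [20].
2. The try body completes without raising.
3. finally always runs: `numbers.append(40)` → numbers = [20, 40].
Result: [20, 40]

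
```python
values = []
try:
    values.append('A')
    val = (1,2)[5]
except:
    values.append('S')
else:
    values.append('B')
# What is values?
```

Step-by-step execution trace:
1. try: `values.append('A')` → values = ['A'].
2. `val = (1,2)[5]` raises IndexError.
3. bare `except` matches → `values.append('S')` → values = ['A', 'S'].
4. `else` is skipped (an exception was raised).
Result: ['A', 'S']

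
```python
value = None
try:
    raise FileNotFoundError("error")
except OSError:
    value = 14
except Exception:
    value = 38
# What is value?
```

Step-by-step execution trace:
1. `raise FileNotFoundError(...)` raises FileNotFoundError.
2. `except OSError` matches (FileNotFoundError is a subclass of OSError) → value = 14.
3. `except Exception` is not reached.
Result: 14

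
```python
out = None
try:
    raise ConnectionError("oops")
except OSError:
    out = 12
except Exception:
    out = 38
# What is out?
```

Step-by-step execution trace:
1. `raise ConnectionError(...)` raises ConnectionError.
2. `except OSError` matches (ConnectionError is a subclass of OSError) → out = 12.
3. `except Exception` is not reached.
Result: 12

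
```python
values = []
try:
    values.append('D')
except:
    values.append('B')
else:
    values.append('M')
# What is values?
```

Step-by-step execution trace:
1. try: `values.append('D')` → values = ['D']. No exception raised.
2. `except` is skipped.
3. `else` runs (try completed without exception): `values.append('M')` → values = ['D', 'M'].
Result: ['D', 'M']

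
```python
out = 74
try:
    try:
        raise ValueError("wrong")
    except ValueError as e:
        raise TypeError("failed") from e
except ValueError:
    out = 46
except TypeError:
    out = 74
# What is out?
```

Step-by-step execution trace:
1. Inner try raises ValueError; inner `except ValueError as e` catches it.
2. `raise TypeError(...) from e` raises TypeError (ValueError is attached as __cause__, but only TypeError is active).
3. Outer `except ValueError` does not match TypeError; skipped.
4. Outer `except TypeError` matches → out = 74.
Result: 74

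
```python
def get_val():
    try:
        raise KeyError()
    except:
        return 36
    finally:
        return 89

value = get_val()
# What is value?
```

Step-by-step execution trace:
1. `get_val()` enters try: `raise KeyError()` raises KeyError.
2. bare `except` matches → `return 36` sets pending return value 36.
3. Before returning, `finally: return 89` runs and overrides the pending return.
4. get_val() returns 89 → value = 89.
Result: 89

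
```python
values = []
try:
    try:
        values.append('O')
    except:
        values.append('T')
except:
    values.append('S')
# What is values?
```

Step-by-step execution trace:
1. Inner try: `values.append('O')` → values = ['O']. No exception raised.
2. Inner `except` is skipped.
3. Inner try completes normally; outer `except` is skipped.
Result: ['O']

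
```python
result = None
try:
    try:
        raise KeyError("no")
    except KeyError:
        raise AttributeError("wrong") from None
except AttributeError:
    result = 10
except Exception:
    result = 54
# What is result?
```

Step-by-step execution trace:
1. Inner try raises KeyError; inner `except KeyError` catches it.
2. `raise AttributeError(...) from None` raises AttributeError (from None suppresses __context__, but the active exception is still AttributeError).
3. Outer `except AttributeError` matches → result = 10.
4. `except Exception` is not reached.
Result: 10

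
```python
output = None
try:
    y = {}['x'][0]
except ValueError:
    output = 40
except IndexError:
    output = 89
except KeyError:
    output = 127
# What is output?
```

Step-by-step execution trace:
1. `y = {}['x'][0]` raises KeyError.
2. `except ValueError` does not match KeyError; skipped.
3. `except IndexError` does not match KeyError; skipped.
4. `except KeyError` matches → output = 127.
Result: 127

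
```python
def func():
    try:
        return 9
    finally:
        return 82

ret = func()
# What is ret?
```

Step-by-step execution trace:
1. `func()` enters try: `return 9` sets pending return value 9.
2. Before returning, `finally: return 82` runs and overrides the pending return.
3. func() returns 82 → ret = 82.
Result: 82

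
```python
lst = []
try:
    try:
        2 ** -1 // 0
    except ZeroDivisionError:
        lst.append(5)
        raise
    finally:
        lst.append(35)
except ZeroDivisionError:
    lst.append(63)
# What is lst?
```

Step-by-step execution trace:
1. Inner try: `2 ** -1 // 0` raises ZeroDivisionError.
2. Inner `except ZeroDivisionError` matches → `lst.append(5)` → lst = [5].
3. bare `raise` re-raises ZeroDivisionError.
4. Inner `finally` runs during unwinding: `lst.append(35)` → lst = [5, 35].
5. Outer `except ZeroDivisionError` matches → `lst.append(63)` → lst = [5, 35, 63].
Result: [5, 35, 63]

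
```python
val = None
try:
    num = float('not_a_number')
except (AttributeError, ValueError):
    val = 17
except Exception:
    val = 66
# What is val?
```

Step-by-step execution trace:
1. `num = float('not_a_number')` raises ValueError.
2. `except (AttributeError, ValueError)` matches (ValueError is in the tuple) → val = 17.
3. `except Exception` is not reached.
Result: 17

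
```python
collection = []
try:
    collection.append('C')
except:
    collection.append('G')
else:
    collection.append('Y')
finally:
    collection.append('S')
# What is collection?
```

Step-by-step execution trace:
1. try: `collection.append('C')` → collection = ['C']. No exception raised.
2. `except` is skipped.
3. `else` runs: `collection.append('Y')` → collection = ['C', 'Y'].
4. `finally` always runs: `collection.append('S')` → collection = ['C', 'Y', 'S'].
Result: ['C', 'Y', 'S']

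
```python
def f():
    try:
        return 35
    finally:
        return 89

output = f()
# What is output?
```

Step-by-step execution trace:
1. `f()` enters try: `return 35` sets pending return value 35.
2. Before returning, `finally: return 89` runs and overrides the pending return.
3. f() returns 89 → output = 89.
Result: 89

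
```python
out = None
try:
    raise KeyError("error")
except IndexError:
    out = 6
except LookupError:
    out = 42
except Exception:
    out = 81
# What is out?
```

Step-by-step execution trace:
1. `raise KeyError(...)` raises KeyError.
2. `except IndexError` does not match (KeyError is not a subclass of IndexError); skipped.
3. `except LookupError` matches (KeyError is a subclass of LookupError) → out = 42.
4. `except Exception` is not reached.
Result: 42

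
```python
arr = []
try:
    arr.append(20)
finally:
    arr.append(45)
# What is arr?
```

Step-by-step execution trace:
1. try: `arr.append(20)` → arr = [20].
2. The try body completes without raising.
3. finally always runs: `arr.append(45)` → arr = [20, 45].
Result: [20, 45]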